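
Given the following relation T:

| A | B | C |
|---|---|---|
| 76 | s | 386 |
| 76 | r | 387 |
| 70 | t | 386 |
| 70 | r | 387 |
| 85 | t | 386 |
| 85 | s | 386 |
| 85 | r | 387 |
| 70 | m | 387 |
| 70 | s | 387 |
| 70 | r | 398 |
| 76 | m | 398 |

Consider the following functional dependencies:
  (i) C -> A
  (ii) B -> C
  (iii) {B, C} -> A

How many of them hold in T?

(i) C -> A: C=386: 4 rows → A takes values {76, 70, 85} — violation; C=387: 5 rows → A takes values {76, 70, 85} — violation; C=398: 2 rows → A takes values {70, 76} — violation — fails.
(ii) B -> C: B=s: 3 rows → C takes values {386, 387} — violation; B=r: 4 rows → C takes values {387, 398} — violation; B=m: 2 rows → C takes values {387, 398} — violation — fails.
(iii) {B, C} -> A: (B=s, C=386): 2 rows → A takes values {76, 85} — violation; (B=r, C=387): 3 rows → A takes values {76, 70, 85} — violation; (B=t, C=386): 2 rows → A takes values {70, 85} — violation — fails.
None of the 3 dependencies hold.

0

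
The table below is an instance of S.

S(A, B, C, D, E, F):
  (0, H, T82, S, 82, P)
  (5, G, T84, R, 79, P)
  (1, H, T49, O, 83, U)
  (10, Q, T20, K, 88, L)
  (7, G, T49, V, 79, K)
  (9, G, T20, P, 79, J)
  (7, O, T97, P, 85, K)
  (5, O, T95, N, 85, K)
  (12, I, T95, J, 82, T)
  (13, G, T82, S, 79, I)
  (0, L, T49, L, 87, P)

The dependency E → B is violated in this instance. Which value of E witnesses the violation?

82

E=82: 2 rows → B takes values {H, I} — violation
E=79: 4 rows → B = G, G, G, G ✓
E=83: 1 row → B = H ✓
E=88: 1 row → B = Q ✓
E=85: 2 rows → B = O, O ✓
E=87: 1 row → B = L ✓
The only E value with inconsistent B is E=82.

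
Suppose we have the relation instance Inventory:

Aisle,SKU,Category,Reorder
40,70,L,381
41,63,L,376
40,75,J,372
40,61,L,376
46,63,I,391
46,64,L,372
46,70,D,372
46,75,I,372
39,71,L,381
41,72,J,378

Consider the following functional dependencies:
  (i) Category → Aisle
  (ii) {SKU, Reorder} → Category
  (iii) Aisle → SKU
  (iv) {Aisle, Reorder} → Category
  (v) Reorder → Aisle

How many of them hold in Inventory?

(i) Category → Aisle: Category=L: 5 rows → Aisle takes values {40, 41, 46, 39} — violation; Category=J: 2 rows → Aisle takes values {40, 41} — violation — fails.
(ii) {SKU, Reorder} → Category: (SKU=75, Reorder=372): 2 rows → Category takes values {J, I} — violation — fails.
(iii) Aisle → SKU: Aisle=40: 3 rows → SKU takes values {70, 75, 61} — violation; Aisle=41: 2 rows → SKU takes values {63, 72} — violation; Aisle=46: 4 rows → SKU takes values {63, 64, 70, 75} — violation — fails.
(iv) {Aisle, Reorder} → Category: (Aisle=46, Reorder=372): 3 rows → Category takes values {L, D, I} — violation — fails.
(v) Reorder → Aisle: Reorder=381: 2 rows → Aisle takes values {40, 39} — violation; Reorder=376: 2 rows → Aisle takes values {41, 40} — violation; Reorder=372: 4 rows → Aisle takes values {40, 46} — violation — fails.
None of the 5 dependencies hold.

0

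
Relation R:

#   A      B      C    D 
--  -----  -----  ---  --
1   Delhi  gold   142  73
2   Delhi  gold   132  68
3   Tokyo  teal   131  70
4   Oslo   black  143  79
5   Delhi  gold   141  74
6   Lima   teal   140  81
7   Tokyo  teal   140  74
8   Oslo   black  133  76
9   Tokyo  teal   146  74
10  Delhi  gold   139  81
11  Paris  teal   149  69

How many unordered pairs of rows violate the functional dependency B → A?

7

B=gold: all 4 rows agree on A — 0 pairs.
B=teal: violating pairs (3,6), (3,11), (6,7), (6,9), (6,11), (7,11), (9,11) — 7 pairs.
B=black: all 2 rows agree on A — 0 pairs.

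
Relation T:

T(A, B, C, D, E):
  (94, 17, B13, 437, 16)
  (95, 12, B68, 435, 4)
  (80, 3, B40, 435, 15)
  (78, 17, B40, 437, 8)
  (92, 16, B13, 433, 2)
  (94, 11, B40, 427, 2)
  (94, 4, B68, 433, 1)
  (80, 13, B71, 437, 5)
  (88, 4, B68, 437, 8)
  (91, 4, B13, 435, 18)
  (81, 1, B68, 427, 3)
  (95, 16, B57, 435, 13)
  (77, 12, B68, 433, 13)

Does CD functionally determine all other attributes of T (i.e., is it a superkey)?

No

Two distinct rows share (C=B68, D=433), so CD does not determine every attribute — not a superkey.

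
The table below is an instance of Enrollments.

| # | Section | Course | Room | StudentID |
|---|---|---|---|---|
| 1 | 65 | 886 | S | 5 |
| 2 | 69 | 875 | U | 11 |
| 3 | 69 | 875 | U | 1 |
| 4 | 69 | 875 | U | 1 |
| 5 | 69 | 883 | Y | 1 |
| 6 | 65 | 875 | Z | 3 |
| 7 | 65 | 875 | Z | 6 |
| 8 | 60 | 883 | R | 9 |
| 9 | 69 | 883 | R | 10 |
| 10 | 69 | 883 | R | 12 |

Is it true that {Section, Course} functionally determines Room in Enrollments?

No

(Section=65, Course=886): row 1 → Room = S ✓
(Section=69, Course=875): rows 2, 3, 4 → Room = U, U, U ✓
(Section=69, Course=883): rows 5, 9, 10 → Room takes values {Y, R} — violation
(Section=65, Course=875): rows 6, 7 → Room = Z, Z ✓
(Section=60, Course=883): row 8 → Room = R ✓
Two rows agree on {Section, Course} but differ on Room, so {Section, Course} -> Room does not hold.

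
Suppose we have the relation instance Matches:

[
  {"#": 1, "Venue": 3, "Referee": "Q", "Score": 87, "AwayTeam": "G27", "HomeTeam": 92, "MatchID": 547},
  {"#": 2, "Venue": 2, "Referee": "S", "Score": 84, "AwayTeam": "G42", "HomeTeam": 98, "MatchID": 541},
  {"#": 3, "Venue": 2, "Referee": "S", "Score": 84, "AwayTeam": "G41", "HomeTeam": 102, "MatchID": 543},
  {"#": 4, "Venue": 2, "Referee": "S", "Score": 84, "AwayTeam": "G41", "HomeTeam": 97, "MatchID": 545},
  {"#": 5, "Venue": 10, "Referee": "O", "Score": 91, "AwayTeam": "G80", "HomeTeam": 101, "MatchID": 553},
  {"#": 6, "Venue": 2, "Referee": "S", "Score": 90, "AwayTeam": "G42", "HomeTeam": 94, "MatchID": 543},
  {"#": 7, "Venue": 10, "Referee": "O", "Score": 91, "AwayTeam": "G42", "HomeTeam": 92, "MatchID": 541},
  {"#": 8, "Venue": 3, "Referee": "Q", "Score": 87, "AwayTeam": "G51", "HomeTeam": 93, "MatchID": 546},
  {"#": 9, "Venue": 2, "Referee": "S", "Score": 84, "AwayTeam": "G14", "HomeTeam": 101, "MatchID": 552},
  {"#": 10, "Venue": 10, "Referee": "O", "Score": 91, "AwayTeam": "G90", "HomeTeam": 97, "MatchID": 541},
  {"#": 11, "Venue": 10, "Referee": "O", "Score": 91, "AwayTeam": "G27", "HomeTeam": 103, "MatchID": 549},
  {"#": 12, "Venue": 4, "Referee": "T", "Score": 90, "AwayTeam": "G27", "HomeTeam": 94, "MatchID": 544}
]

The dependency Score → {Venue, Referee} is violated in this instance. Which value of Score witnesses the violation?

Score=87: rows 1, 8 → {Venue,Referee} = (3, Q), (3, Q) ✓
Score=84: rows 2, 3, 4, 9 → {Venue,Referee} = (2, S), (2, S), (2, S), (2, S) ✓
Score=91: rows 5, 7, 10, 11 → {Venue,Referee} = (10, O), (10, O), (10, O), (10, O) ✓
Score=90: rows 6, 12 → {Venue,Referee} takes values {(2, S), (4, T)} — violation
The only Score value with inconsistent RHS is Score=90.

90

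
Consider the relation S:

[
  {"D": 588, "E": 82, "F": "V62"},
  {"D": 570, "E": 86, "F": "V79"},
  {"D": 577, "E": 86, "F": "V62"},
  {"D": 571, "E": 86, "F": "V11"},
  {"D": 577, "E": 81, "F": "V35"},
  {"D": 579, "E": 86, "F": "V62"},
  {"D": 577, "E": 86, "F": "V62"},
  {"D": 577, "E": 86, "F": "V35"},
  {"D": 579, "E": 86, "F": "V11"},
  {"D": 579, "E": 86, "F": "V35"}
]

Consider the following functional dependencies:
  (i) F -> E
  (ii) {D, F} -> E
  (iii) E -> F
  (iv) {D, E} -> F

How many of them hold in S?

(i) F -> E: F=V62: 4 rows → E takes values {82, 86} — violation; F=V35: 3 rows → E takes values {81, 86} — violation — fails.
(ii) {D, F} -> E: (D=577, F=V35): 2 rows → E takes values {81, 86} — violation — fails.
(iii) E -> F: E=86: 8 rows → F takes values {V79, V62, V11, V35} — violation — fails.
(iv) {D, E} -> F: (D=577, E=86): 3 rows → F takes values {V62, V35} — violation; (D=579, E=86): 3 rows → F takes values {V62, V11, V35} — violation — fails.
None of the 4 dependencies hold.

0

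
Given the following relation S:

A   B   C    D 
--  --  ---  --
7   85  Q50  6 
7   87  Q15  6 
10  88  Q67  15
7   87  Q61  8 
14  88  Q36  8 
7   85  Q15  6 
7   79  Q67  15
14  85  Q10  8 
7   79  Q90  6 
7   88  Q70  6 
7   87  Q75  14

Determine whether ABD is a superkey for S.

No

Two distinct rows share (A=7, B=85, D=6), so ABD does not determine every attribute — not a superkey.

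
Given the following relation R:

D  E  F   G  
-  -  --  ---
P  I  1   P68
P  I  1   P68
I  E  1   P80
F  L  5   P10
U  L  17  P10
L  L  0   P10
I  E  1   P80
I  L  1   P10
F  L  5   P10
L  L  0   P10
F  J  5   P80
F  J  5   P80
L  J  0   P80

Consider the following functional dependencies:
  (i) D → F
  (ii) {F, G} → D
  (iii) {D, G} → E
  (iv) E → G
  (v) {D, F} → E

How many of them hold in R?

4

(i) D → F: every LHS value maps to a single RHS value — holds.
(ii) {F, G} → D: every LHS value maps to a single RHS value — holds.
(iii) {D, G} → E: every LHS value maps to a single RHS value — holds.
(iv) E → G: every LHS value maps to a single RHS value — holds.
(v) {D, F} → E: (D=I, F=1): 3 rows → E takes values {E, L} — violation; (D=F, F=5): 4 rows → E takes values {L, J} — violation; (D=L, F=0): 3 rows → E takes values {L, J} — violation — fails.
4 of the 5 dependencies hold.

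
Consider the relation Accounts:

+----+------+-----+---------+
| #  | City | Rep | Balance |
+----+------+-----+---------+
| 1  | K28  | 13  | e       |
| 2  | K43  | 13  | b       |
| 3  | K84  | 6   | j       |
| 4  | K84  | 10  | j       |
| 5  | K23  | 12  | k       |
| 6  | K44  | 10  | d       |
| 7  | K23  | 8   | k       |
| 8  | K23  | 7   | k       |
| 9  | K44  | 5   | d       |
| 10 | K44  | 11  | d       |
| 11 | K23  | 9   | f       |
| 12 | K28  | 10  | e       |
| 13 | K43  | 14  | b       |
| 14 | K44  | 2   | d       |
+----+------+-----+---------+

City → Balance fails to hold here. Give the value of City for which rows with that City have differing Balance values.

K23

City=K28: rows 1, 12 → Balance = e, e ✓
City=K43: rows 2, 13 → Balance = b, b ✓
City=K84: rows 3, 4 → Balance = j, j ✓
City=K23: rows 5, 7, 8, 11 → Balance takes values {k, f} — violation
City=K44: rows 6, 9, 10, 14 → Balance = d, d, d, d ✓
The only City value with inconsistent Balance is City=K23.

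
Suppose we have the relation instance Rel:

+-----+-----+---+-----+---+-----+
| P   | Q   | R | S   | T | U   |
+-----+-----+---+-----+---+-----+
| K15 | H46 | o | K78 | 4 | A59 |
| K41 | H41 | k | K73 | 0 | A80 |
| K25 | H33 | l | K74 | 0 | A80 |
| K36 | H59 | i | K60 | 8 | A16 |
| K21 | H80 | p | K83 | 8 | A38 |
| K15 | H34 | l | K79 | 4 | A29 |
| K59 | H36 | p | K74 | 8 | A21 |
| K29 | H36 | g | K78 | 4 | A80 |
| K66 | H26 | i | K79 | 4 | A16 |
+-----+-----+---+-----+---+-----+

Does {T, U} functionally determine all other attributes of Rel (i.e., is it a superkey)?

No

Two distinct rows share (T=0, U=A80), so {T, U} does not determine every attribute — not a superkey.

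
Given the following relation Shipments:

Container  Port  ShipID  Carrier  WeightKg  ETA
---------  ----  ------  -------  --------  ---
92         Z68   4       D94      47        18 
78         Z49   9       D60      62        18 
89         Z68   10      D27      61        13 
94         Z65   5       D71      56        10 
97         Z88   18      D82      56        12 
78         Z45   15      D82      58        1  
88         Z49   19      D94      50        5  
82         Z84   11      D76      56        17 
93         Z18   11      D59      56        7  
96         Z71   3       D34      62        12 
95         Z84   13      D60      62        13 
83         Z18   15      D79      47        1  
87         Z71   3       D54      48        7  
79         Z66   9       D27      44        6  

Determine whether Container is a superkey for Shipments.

No

Two distinct rows share Container=78, so Container does not determine every attribute — not a superkey.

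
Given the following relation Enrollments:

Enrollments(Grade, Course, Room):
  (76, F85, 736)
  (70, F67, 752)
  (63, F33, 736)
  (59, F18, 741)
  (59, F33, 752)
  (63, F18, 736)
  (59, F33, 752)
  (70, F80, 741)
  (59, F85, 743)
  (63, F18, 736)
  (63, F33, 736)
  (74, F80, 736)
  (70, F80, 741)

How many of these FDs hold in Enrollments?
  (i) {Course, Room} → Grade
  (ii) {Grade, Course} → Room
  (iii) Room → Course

(i) {Course, Room} → Grade: every LHS value maps to a single RHS value — holds.
(ii) {Grade, Course} → Room: every LHS value maps to a single RHS value — holds.
(iii) Room → Course: Room=736: 6 rows → Course takes values {F85, F33, F18, F80} — violation; Room=752: 3 rows → Course takes values {F67, F33} — violation; Room=741: 3 rows → Course takes values {F18, F80} — violation — fails.
2 of the 3 dependencies hold.

2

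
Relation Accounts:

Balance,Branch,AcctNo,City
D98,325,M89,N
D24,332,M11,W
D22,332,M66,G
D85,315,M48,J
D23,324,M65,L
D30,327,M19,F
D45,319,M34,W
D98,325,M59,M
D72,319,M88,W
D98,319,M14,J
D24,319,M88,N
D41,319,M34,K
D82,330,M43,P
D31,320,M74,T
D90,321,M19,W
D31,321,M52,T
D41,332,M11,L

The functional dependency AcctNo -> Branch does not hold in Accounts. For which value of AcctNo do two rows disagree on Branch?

AcctNo=M89: 1 row → Branch = 325 ✓
AcctNo=M11: 2 rows → Branch = 332, 332 ✓
AcctNo=M66: 1 row → Branch = 332 ✓
AcctNo=M48: 1 row → Branch = 315 ✓
AcctNo=M65: 1 row → Branch = 324 ✓
AcctNo=M19: 2 rows → Branch takes values {327, 321} — violation
AcctNo=M34: 2 rows → Branch = 319, 319 ✓
AcctNo=M59: 1 row → Branch = 325 ✓
AcctNo=M88: 2 rows → Branch = 319, 319 ✓
AcctNo=M14: 1 row → Branch = 319 ✓
AcctNo=M43: 1 row → Branch = 330 ✓
AcctNo=M74: 1 row → Branch = 320 ✓
AcctNo=M52: 1 row → Branch = 321 ✓
The only AcctNo value with inconsistent Branch is AcctNo=M19.

M19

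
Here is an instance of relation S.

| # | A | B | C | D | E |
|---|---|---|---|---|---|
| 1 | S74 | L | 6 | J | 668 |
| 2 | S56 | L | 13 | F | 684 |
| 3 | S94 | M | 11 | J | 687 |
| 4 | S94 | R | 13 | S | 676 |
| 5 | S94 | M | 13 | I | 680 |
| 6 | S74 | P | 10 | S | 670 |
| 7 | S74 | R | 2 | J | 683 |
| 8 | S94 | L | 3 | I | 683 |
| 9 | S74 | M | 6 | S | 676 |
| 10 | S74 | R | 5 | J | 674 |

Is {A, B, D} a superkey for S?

Rows 7 and 10 have the same {A, B, D} value (A=S74, B=R, D=J) but are distinct tuples, so {A, B, D} does not determine every attribute — not a superkey.

No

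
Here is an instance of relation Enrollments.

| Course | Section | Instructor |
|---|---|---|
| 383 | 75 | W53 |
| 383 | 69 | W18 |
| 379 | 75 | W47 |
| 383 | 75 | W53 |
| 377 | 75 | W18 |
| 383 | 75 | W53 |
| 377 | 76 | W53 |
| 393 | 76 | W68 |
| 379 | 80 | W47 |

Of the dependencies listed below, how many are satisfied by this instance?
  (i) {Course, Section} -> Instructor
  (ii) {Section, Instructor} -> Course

(i) {Course, Section} -> Instructor: every LHS value maps to a single RHS value — holds.
(ii) {Section, Instructor} -> Course: every LHS value maps to a single RHS value — holds.
2 of the 2 dependencies hold.

2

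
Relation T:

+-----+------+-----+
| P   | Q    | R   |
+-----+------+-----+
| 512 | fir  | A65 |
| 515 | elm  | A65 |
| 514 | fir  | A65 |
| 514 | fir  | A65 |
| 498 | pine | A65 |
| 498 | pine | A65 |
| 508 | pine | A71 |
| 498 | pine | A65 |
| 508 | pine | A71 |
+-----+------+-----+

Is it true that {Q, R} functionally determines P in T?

(Q=fir, R=A65): 3 rows → P takes values {512, 514} — violation
(Q=elm, R=A65): 1 row → P = 515 ✓
(Q=pine, R=A65): 3 rows → P = 498, 498, 498 ✓
(Q=pine, R=A71): 2 rows → P = 508, 508 ✓
Two rows agree on {Q, R} but differ on P, so {Q, R} -> P does not hold.

No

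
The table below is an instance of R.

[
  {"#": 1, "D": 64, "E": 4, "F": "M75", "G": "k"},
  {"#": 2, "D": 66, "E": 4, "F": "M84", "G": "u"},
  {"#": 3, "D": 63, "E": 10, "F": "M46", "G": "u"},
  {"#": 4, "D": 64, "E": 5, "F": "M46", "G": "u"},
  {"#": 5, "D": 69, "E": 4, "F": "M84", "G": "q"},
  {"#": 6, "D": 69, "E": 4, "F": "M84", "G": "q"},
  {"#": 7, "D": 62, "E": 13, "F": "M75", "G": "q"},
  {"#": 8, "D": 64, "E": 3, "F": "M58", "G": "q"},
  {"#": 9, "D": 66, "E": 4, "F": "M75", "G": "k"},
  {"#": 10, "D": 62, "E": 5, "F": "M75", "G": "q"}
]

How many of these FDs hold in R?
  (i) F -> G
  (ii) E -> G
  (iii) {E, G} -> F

(i) F -> G: F=M75: rows 1, 7, 9, 10 → G takes values {k, q} — violation; F=M84: rows 2, 5, 6 → G takes values {u, q} — violation — fails.
(ii) E -> G: E=4: rows 1, 2, 5, 6, 9 → G takes values {k, u, q} — violation; E=5: rows 4, 10 → G takes values {u, q} — violation — fails.
(iii) {E, G} -> F: every LHS value maps to a single RHS value — holds.
1 of the 3 dependencies holds.

1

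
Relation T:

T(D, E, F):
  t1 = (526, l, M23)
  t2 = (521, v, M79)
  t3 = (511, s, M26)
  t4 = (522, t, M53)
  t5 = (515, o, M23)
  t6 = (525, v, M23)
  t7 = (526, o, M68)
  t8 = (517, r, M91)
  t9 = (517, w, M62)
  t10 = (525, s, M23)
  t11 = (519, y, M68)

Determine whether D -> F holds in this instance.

No

D=526: rows 1, 7 → F takes values {M23, M68} — violation
D=521: row 2 → F = M79 ✓
D=511: row 3 → F = M26 ✓
D=522: row 4 → F = M53 ✓
D=515: row 5 → F = M23 ✓
D=525: rows 6, 10 → F = M23, M23 ✓
D=517: rows 8, 9 → F takes values {M91, M62} — violation
D=519: row 11 → F = M68 ✓
Two rows agree on D but differ on F, so D -> F does not hold.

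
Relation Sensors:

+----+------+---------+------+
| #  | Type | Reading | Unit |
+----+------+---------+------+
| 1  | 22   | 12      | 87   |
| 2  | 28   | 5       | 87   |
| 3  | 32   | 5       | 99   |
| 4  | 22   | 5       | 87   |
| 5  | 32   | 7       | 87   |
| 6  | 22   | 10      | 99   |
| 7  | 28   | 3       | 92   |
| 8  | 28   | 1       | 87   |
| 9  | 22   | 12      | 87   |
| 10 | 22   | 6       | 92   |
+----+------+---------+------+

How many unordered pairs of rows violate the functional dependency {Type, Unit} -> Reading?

3

(Type=22, Unit=87): violating pairs (1,4), (4,9) — 2 pairs.
(Type=28, Unit=87): violating pairs (2,8) — 1 pair.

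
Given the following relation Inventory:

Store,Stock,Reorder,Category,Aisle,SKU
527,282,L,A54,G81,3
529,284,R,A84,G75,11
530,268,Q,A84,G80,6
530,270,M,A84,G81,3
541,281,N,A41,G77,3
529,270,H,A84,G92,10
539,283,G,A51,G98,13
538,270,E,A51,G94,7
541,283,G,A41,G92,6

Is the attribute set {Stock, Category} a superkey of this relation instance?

Two distinct rows share (Stock=270, Category=A84), so {Stock, Category} does not determine every attribute — not a superkey.

No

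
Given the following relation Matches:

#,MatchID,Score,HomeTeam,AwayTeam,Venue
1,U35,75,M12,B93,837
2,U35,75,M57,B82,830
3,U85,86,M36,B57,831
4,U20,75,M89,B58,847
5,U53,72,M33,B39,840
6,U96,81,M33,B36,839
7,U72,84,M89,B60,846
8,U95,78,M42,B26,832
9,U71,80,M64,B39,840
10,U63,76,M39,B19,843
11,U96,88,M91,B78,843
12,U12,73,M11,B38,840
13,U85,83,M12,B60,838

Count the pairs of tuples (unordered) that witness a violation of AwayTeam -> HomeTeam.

2

AwayTeam=B39: violating pairs (5,9) — 1 pair.
AwayTeam=B60: violating pairs (7,13) — 1 pair.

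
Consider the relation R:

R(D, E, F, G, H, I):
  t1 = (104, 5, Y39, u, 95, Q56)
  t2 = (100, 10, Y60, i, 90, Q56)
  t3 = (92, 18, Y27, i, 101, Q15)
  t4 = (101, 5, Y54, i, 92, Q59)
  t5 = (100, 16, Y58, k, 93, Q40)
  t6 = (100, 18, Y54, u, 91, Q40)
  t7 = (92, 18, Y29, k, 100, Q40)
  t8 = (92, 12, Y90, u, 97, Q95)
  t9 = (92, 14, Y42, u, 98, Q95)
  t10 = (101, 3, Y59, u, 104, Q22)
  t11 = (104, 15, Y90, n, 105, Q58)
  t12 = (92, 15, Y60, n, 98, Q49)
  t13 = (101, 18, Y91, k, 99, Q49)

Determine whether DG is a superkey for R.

Rows 8 and 9 have the same DG value (D=92, G=u) but are distinct tuples, so DG does not determine every attribute — not a superkey.

No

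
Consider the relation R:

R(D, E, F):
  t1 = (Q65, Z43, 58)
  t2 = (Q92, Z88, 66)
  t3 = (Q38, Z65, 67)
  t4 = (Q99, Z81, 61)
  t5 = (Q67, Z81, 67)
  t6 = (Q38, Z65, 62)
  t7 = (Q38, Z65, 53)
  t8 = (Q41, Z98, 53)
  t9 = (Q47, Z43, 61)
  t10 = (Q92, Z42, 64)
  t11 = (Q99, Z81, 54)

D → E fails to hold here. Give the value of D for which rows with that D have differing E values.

Q92

D=Q65: row 1 → E = Z43 ✓
D=Q92: rows 2, 10 → E takes values {Z88, Z42} — violation
D=Q38: rows 3, 6, 7 → E = Z65, Z65, Z65 ✓
D=Q99: rows 4, 11 → E = Z81, Z81 ✓
D=Q67: row 5 → E = Z81 ✓
D=Q41: row 8 → E = Z98 ✓
D=Q47: row 9 → E = Z43 ✓
The only D value with inconsistent E is D=Q92.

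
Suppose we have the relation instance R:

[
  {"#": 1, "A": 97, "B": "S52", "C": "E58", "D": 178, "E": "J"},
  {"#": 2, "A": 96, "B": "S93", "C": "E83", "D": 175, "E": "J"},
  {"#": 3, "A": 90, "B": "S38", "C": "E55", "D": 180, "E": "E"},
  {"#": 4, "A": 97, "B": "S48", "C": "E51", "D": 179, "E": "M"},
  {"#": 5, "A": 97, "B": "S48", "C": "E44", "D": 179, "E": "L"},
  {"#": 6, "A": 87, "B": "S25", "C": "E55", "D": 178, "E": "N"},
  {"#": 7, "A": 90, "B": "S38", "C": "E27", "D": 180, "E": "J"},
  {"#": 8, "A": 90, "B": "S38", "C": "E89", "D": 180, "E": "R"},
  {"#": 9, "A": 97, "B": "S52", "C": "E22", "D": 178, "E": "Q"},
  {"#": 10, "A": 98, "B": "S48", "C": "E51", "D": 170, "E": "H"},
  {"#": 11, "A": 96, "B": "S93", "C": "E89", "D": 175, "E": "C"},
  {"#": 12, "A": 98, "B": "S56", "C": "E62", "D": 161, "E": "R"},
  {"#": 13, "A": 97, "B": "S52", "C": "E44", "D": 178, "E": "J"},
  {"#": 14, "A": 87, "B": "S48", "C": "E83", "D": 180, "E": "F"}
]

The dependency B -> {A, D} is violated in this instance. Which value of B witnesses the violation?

B=S52: rows 1, 9, 13 → {A,D} = (97, 178), (97, 178), (97, 178) ✓
B=S93: rows 2, 11 → {A,D} = (96, 175), (96, 175) ✓
B=S38: rows 3, 7, 8 → {A,D} = (90, 180), (90, 180), (90, 180) ✓
B=S48: rows 4, 5, 10, 14 → {A,D} takes values {(97, 179), (98, 170), (87, 180)} — violation
B=S25: row 6 → {A,D} = (87, 178) ✓
B=S56: row 12 → {A,D} = (98, 161) ✓
The only B value with inconsistent RHS is B=S48.

S48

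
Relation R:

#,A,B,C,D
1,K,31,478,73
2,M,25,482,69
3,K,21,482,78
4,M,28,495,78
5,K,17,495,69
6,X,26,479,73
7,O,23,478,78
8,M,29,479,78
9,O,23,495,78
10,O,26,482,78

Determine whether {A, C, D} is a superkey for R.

All 10 rows have distinct {A, C, D} values, so {A, C, D} → (all attributes) holds and {A, C, D} is a superkey.

Yes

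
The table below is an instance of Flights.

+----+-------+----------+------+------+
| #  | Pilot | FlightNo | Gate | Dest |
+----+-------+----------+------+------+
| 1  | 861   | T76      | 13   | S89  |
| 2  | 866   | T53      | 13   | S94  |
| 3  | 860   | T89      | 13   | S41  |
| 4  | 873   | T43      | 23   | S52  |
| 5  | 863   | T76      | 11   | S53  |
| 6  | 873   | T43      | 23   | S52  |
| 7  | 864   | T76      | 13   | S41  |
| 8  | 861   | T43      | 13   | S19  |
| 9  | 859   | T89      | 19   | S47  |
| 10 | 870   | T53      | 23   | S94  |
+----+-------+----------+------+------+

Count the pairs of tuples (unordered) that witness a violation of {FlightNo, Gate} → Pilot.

(FlightNo=T76, Gate=13): violating pairs (1,7) — 1 pair.
(FlightNo=T43, Gate=23): all 2 rows agree on Pilot — 0 pairs.

1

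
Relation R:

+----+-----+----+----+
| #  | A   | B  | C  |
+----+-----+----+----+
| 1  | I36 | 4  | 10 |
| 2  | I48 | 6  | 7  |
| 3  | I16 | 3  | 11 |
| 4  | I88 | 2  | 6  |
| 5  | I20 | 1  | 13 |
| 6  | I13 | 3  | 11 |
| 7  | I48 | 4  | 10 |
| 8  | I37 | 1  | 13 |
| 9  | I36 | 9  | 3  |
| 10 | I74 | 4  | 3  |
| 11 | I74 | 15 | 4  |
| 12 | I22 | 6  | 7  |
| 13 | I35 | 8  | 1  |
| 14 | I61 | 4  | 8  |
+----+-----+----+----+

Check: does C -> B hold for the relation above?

C=10: rows 1, 7 → B = 4, 4 ✓
C=7: rows 2, 12 → B = 6, 6 ✓
C=11: rows 3, 6 → B = 3, 3 ✓
C=6: row 4 → B = 2 ✓
C=13: rows 5, 8 → B = 1, 1 ✓
C=3: rows 9, 10 → B takes values {9, 4} — violation
C=4: row 11 → B = 15 ✓
C=1: row 13 → B = 8 ✓
C=8: row 14 → B = 4 ✓
Two rows agree on C but differ on B, so C -> B does not hold.

No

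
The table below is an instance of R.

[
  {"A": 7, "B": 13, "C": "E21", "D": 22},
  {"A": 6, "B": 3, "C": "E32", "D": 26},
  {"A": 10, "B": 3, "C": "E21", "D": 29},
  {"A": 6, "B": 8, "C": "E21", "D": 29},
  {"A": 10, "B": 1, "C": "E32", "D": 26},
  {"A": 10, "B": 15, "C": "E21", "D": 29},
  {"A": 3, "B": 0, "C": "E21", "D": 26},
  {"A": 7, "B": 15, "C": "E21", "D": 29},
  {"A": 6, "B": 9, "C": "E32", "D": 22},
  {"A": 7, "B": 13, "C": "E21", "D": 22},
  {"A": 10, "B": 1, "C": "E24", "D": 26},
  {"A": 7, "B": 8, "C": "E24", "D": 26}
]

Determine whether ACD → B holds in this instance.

(A=7, C=E21, D=22): 2 rows → B = 13, 13 ✓
(A=6, C=E32, D=26): 1 row → B = 3 ✓
(A=10, C=E21, D=29): 2 rows → B takes values {3, 15} — violation
(A=6, C=E21, D=29): 1 row → B = 8 ✓
(A=10, C=E32, D=26): 1 row → B = 1 ✓
(A=3, C=E21, D=26): 1 row → B = 0 ✓
(A=7, C=E21, D=29): 1 row → B = 15 ✓
(A=6, C=E32, D=22): 1 row → B = 9 ✓
(A=10, C=E24, D=26): 1 row → B = 1 ✓
(A=7, C=E24, D=26): 1 row → B = 8 ✓
Two rows agree on ACD but differ on B, so ACD → B does not hold.

No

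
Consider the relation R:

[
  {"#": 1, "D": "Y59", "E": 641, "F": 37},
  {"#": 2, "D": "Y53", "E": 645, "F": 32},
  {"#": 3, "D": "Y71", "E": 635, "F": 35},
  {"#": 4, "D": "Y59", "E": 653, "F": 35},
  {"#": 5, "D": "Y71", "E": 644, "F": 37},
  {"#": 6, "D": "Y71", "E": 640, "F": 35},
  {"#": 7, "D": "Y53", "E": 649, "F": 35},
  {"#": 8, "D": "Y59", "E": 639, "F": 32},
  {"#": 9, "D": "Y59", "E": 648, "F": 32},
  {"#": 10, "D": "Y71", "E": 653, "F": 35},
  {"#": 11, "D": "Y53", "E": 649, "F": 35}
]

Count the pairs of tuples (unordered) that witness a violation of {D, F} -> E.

4

(D=Y71, F=35): violating pairs (3,6), (3,10), (6,10) — 3 pairs.
(D=Y53, F=35): all 2 rows agree on E — 0 pairs.
(D=Y59, F=32): violating pairs (8,9) — 1 pair.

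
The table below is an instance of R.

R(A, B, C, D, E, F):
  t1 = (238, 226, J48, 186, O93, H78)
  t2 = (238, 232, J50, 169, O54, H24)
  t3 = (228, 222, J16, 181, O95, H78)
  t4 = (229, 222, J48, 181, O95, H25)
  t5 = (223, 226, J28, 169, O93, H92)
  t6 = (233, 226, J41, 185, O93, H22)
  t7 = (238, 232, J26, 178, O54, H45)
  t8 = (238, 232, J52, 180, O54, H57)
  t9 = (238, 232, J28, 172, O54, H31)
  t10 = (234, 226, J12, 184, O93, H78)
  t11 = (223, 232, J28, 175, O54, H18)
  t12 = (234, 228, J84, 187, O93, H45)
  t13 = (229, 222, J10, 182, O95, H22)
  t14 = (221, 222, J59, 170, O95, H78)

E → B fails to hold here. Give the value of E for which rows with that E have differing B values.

O93

E=O93: rows 1, 5, 6, 10, 12 → B takes values {226, 228} — violation
E=O54: rows 2, 7, 8, 9, 11 → B = 232, 232, 232, 232, 232 ✓
E=O95: rows 3, 4, 13, 14 → B = 222, 222, 222, 222 ✓
The only E value with inconsistent B is E=O93.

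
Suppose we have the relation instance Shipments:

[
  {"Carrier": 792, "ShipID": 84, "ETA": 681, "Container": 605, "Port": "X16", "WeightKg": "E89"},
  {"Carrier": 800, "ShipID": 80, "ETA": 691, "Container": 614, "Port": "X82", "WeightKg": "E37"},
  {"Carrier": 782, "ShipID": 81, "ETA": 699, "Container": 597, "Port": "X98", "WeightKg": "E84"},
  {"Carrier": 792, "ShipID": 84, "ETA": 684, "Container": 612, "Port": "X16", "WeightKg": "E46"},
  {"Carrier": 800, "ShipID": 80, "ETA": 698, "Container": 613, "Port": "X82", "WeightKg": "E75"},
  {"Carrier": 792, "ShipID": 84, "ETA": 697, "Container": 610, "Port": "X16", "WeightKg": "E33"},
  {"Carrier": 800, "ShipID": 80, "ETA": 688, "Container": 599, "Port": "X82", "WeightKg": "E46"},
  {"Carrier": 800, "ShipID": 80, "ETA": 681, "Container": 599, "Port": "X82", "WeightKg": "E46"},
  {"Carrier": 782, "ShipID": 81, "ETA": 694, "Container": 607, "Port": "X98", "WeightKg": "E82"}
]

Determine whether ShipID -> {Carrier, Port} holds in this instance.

ShipID=84: 3 rows → {Carrier,Port} = (792, X16), (792, X16), (792, X16) ✓
ShipID=80: 4 rows → {Carrier,Port} = (800, X82), (800, X82), (800, X82), (800, X82) ✓
ShipID=81: 2 rows → {Carrier,Port} = (782, X98), (782, X98) ✓
Every ShipID value is associated with a single {Carrier, Port} value, so ShipID -> {Carrier, Port} holds.

Yes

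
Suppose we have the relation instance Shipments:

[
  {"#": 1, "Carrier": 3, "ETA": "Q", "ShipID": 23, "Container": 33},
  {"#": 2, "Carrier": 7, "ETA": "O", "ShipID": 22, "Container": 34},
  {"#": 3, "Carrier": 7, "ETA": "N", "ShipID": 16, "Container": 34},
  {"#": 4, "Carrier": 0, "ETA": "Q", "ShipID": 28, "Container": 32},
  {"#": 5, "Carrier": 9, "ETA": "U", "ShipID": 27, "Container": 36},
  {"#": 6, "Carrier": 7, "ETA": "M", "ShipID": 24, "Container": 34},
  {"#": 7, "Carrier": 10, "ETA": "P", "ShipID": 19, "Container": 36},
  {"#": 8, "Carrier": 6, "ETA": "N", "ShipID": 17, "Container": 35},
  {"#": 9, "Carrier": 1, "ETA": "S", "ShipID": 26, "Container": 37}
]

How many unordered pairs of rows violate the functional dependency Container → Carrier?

1

Container=34: all 3 rows agree on Carrier — 0 pairs.
Container=36: violating pairs (5,7) — 1 pair.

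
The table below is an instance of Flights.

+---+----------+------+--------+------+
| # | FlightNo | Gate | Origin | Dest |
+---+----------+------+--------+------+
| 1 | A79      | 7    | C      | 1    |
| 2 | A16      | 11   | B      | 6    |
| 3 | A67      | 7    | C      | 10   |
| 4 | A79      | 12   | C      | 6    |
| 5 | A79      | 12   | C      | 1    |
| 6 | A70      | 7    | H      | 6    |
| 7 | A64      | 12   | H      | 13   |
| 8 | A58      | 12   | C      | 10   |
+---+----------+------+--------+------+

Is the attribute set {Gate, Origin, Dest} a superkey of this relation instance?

All 8 rows have distinct {Gate, Origin, Dest} values, so {Gate, Origin, Dest} → (all attributes) holds and {Gate, Origin, Dest} is a superkey.

Yes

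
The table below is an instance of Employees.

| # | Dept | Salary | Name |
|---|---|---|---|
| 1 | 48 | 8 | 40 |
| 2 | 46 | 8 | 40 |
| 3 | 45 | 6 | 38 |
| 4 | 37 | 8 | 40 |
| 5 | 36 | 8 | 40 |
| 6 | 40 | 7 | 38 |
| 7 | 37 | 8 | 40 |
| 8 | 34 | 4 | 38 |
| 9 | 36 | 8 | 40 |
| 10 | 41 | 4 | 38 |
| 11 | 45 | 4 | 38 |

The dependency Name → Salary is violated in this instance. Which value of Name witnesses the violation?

38

Name=40: rows 1, 2, 4, 5, 7, 9 → Salary = 8, 8, 8, 8, 8, 8 ✓
Name=38: rows 3, 6, 8, 10, 11 → Salary takes values {6, 7, 4} — violation
The only Name value with inconsistent Salary is Name=38.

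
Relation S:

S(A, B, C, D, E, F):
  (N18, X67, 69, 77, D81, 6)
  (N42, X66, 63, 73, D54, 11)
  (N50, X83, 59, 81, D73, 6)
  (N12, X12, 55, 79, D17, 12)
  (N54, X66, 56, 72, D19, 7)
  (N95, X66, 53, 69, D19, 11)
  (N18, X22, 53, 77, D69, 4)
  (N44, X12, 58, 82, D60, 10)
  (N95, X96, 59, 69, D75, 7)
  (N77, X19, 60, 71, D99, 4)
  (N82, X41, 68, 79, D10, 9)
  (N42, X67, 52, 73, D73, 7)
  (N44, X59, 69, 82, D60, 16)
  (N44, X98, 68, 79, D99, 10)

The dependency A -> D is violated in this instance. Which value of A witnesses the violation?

A=N18: 2 rows → D = 77, 77 ✓
A=N42: 2 rows → D = 73, 73 ✓
A=N50: 1 row → D = 81 ✓
A=N12: 1 row → D = 79 ✓
A=N54: 1 row → D = 72 ✓
A=N95: 2 rows → D = 69, 69 ✓
A=N44: 3 rows → D takes values {82, 79} — violation
A=N77: 1 row → D = 71 ✓
A=N82: 1 row → D = 79 ✓
The only A value with inconsistent D is A=N44.

N44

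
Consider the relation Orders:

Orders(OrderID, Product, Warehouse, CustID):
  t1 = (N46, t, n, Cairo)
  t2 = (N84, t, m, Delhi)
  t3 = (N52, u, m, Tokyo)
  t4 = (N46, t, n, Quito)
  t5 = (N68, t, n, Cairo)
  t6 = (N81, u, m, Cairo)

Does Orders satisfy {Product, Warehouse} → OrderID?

No

(Product=t, Warehouse=n): rows 1, 4, 5 → OrderID takes values {N46, N68} — violation
(Product=t, Warehouse=m): row 2 → OrderID = N84 ✓
(Product=u, Warehouse=m): rows 3, 6 → OrderID takes values {N52, N81} — violation
Two rows agree on {Product, Warehouse} but differ on OrderID, so {Product, Warehouse} → OrderID does not hold.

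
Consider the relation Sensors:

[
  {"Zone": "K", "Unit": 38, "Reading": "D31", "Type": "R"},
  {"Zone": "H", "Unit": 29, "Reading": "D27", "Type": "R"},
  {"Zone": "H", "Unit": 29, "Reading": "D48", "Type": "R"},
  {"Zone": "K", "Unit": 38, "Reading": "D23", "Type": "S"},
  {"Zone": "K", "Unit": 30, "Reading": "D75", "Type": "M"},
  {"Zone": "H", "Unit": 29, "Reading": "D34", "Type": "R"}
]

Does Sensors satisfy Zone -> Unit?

No

Zone=K: 3 rows → Unit takes values {38, 30} — violation
Zone=H: 3 rows → Unit = 29, 29, 29 ✓
Two rows agree on Zone but differ on Unit, so Zone -> Unit does not hold.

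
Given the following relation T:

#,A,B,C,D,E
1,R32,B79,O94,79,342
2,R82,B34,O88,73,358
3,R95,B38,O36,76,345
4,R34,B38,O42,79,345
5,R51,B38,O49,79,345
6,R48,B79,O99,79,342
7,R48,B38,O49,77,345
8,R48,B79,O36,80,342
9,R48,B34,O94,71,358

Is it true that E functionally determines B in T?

Yes

E=342: rows 1, 6, 8 → B = B79, B79, B79 ✓
E=358: rows 2, 9 → B = B34, B34 ✓
E=345: rows 3, 4, 5, 7 → B = B38, B38, B38, B38 ✓
Every E value is associated with a single B value, so E -> B holds.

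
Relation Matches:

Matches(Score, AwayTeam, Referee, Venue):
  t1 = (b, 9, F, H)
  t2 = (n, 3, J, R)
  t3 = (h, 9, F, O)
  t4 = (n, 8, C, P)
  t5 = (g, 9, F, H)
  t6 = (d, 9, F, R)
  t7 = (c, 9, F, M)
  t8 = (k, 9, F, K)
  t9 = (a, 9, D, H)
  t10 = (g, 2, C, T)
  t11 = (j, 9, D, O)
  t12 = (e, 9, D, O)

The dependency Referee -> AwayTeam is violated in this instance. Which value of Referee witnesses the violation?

Referee=F: rows 1, 3, 5, 6, 7, 8 → AwayTeam = 9, 9, 9, 9, 9, 9 ✓
Referee=J: row 2 → AwayTeam = 3 ✓
Referee=C: rows 4, 10 → AwayTeam takes values {8, 2} — violation
Referee=D: rows 9, 11, 12 → AwayTeam = 9, 9, 9 ✓
The only Referee value with inconsistent AwayTeam is Referee=C.

C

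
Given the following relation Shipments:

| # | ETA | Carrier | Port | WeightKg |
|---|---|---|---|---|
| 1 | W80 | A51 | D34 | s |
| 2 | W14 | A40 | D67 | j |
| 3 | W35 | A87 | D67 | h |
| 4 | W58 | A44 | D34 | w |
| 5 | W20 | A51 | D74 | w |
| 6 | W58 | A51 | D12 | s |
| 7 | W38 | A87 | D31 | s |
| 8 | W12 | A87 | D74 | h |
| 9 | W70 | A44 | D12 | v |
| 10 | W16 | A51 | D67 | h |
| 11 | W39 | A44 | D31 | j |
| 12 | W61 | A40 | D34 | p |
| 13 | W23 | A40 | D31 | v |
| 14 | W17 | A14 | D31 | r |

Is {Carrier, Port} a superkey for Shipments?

All 14 rows have distinct {Carrier, Port} values, so {Carrier, Port} → (all attributes) holds and {Carrier, Port} is a superkey.

Yes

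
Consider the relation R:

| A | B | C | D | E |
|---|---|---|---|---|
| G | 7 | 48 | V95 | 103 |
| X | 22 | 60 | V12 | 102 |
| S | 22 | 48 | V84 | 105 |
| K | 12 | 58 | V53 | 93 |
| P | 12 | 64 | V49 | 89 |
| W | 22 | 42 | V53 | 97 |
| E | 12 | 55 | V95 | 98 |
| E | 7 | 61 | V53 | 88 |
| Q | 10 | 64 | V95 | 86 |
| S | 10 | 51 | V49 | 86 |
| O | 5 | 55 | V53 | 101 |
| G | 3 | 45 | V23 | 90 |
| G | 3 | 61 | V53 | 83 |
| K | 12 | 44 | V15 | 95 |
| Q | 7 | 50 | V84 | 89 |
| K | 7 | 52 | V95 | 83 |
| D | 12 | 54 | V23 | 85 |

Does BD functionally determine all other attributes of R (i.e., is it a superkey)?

Two distinct rows share (B=7, D=V95), so BD does not determine every attribute — not a superkey.

No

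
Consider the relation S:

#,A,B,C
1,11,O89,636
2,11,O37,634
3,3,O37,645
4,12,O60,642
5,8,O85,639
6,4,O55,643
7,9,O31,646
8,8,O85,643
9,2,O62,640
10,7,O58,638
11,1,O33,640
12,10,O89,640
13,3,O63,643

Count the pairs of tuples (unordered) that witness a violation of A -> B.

2

A=11: violating pairs (1,2) — 1 pair.
A=3: violating pairs (3,13) — 1 pair.
A=8: all 2 rows agree on B — 0 pairs.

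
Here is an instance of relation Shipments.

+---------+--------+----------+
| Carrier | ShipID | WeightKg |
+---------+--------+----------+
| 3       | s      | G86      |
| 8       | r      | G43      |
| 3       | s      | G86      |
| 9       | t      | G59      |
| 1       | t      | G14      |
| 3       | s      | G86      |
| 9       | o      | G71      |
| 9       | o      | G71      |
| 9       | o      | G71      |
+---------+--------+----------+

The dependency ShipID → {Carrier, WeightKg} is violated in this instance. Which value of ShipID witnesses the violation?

ShipID=s: 3 rows → {Carrier,WeightKg} = (3, G86), (3, G86), (3, G86) ✓
ShipID=r: 1 row → {Carrier,WeightKg} = (8, G43) ✓
ShipID=t: 2 rows → {Carrier,WeightKg} takes values {(9, G59), (1, G14)} — violation
ShipID=o: 3 rows → {Carrier,WeightKg} = (9, G71), (9, G71), (9, G71) ✓
The only ShipID value with inconsistent RHS is ShipID=t.

t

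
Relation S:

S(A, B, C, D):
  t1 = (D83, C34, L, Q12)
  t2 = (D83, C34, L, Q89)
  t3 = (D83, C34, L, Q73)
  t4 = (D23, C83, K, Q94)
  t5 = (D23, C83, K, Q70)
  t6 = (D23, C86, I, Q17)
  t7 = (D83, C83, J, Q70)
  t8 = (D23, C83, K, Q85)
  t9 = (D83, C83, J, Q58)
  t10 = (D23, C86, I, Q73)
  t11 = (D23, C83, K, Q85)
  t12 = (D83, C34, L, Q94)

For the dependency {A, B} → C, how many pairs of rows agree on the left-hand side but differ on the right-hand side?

0

(A=D83, B=C34): all 4 rows agree on C — 0 pairs.
(A=D23, B=C83): all 4 rows agree on C — 0 pairs.
(A=D23, B=C86): all 2 rows agree on C — 0 pairs.
(A=D83, B=C83): all 2 rows agree on C — 0 pairs.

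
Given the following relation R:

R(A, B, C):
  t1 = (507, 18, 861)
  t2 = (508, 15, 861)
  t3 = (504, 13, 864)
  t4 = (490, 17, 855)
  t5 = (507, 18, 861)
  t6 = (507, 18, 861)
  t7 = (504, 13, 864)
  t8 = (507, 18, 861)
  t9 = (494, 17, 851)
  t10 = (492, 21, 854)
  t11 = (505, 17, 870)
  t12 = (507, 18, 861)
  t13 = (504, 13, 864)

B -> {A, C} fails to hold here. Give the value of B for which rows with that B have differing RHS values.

B=18: rows 1, 5, 6, 8, 12 → {A,C} = (507, 861), (507, 861), (507, 861), (507, 861), (507, 861) ✓
B=15: row 2 → {A,C} = (508, 861) ✓
B=13: rows 3, 7, 13 → {A,C} = (504, 864), (504, 864), (504, 864) ✓
B=17: rows 4, 9, 11 → {A,C} takes values {(490, 855), (494, 851), (505, 870)} — violation
B=21: row 10 → {A,C} = (492, 854) ✓
The only B value with inconsistent RHS is B=17.

17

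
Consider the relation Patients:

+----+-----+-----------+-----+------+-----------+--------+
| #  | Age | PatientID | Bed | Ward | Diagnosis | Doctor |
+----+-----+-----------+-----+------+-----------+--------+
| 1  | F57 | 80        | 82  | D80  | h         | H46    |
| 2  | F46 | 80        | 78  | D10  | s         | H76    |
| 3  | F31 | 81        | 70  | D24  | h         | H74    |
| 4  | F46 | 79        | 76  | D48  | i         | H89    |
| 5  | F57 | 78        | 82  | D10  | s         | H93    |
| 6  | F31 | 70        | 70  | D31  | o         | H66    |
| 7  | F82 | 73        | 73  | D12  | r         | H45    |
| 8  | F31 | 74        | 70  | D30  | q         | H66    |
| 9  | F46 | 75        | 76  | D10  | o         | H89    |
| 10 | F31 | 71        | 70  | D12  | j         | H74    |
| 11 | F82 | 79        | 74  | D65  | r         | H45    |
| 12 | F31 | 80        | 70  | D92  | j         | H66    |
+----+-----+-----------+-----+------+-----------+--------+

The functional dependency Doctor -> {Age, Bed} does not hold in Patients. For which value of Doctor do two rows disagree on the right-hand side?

Doctor=H46: row 1 → {Age,Bed} = (F57, 82) ✓
Doctor=H76: row 2 → {Age,Bed} = (F46, 78) ✓
Doctor=H74: rows 3, 10 → {Age,Bed} = (F31, 70), (F31, 70) ✓
Doctor=H89: rows 4, 9 → {Age,Bed} = (F46, 76), (F46, 76) ✓
Doctor=H93: row 5 → {Age,Bed} = (F57, 82) ✓
Doctor=H66: rows 6, 8, 12 → {Age,Bed} = (F31, 70), (F31, 70), (F31, 70) ✓
Doctor=H45: rows 7, 11 → {Age,Bed} takes values {(F82, 73), (F82, 74)} — violation
The only Doctor value with inconsistent RHS is Doctor=H45.

H45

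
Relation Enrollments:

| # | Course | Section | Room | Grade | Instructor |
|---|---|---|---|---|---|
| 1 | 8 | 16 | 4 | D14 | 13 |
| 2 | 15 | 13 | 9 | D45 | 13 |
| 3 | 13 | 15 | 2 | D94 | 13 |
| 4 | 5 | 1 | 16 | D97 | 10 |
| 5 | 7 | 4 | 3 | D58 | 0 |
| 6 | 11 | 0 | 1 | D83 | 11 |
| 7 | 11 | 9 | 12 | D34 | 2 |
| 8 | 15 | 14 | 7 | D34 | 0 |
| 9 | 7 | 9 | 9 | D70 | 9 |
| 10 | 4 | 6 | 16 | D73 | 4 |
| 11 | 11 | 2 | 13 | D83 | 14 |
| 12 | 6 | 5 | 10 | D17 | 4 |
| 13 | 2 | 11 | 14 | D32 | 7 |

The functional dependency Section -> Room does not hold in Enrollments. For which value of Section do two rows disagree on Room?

9

Section=16: row 1 → Room = 4 ✓
Section=13: row 2 → Room = 9 ✓
Section=15: row 3 → Room = 2 ✓
Section=1: row 4 → Room = 16 ✓
Section=4: row 5 → Room = 3 ✓
Section=0: row 6 → Room = 1 ✓
Section=9: rows 7, 9 → Room takes values {12, 9} — violation
Section=14: row 8 → Room = 7 ✓
Section=6: row 10 → Room = 16 ✓
Section=2: row 11 → Room = 13 ✓
Section=5: row 12 → Room = 10 ✓
Section=11: row 13 → Room = 14 ✓
The only Section value with inconsistent Room is Section=9.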